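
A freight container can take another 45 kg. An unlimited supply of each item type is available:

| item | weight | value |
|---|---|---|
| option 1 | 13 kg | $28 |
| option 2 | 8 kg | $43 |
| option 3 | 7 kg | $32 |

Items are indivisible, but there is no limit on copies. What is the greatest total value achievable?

$225

Best value-per-unit is option 2 at 43/8; filling with it alone gives 5×43 = 215.
Optimal mix: 3×option 2 + 3×option 3 → weight 45, value 225.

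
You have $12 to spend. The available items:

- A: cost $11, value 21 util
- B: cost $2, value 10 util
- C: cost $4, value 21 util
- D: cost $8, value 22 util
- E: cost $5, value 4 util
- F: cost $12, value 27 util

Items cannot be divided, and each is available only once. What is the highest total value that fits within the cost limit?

43 util

Check high-value combinations within $12:
- C+D: cost 4+8=12, value 21+22=43
- B+C+E: cost 2+4+5=11, value 10+21+4=35
- B+D: cost 2+8=10, value 10+22=32
- B+C: cost 2+4=6, value 10+21=31
Best: 43 util.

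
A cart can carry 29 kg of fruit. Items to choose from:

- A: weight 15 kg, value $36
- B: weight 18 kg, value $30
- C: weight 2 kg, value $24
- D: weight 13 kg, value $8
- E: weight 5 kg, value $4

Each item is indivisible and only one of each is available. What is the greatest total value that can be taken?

$64

Check high-value combinations within 29 kg:
- A+C+E: weight 15+2+5=22, value 36+24+4=64
- A+C: weight 15+2=17, value 36+24=60
- B+C+E: weight 18+2+5=25, value 30+24+4=58
Best: $64.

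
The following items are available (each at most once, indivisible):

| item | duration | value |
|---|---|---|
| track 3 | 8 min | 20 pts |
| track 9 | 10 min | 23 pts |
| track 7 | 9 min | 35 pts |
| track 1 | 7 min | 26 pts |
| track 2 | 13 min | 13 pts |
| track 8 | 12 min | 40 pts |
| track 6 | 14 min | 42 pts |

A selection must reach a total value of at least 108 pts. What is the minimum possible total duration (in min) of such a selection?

Subsets with value ≥ 108, sorted by total duration:
- track 1+track 8+track 6: duration 33, value 108
- track 7+track 8+track 6: duration 35, value 117
Minimum duration: 33 min.

33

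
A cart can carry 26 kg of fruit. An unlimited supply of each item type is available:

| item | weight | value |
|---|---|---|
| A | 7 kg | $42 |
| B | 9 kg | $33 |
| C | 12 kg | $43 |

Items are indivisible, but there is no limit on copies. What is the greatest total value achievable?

Best value-per-unit is A at 42/7; filling with it alone gives 3×42 = 126.
Optimal mix: 2×A + 1×C → weight 26, value 127.

$127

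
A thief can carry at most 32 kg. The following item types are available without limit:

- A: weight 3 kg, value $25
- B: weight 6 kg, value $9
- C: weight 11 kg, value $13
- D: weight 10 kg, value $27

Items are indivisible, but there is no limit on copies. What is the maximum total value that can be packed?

$250

Best value-per-unit is A at 25/3, and filling with it alone uses weight 10×3=30. No mix of the others beats 10×25 = 250.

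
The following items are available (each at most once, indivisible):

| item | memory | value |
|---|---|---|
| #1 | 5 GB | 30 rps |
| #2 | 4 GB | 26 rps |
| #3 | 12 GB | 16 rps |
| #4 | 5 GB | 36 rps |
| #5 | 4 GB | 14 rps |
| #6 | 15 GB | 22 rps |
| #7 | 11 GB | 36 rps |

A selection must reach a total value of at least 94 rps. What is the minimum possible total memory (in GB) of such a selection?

Subsets with value ≥ 94, sorted by total memory:
- #1+#2+#4+#5: memory 18, value 106
- #2+#4+#7: memory 20, value 98
Minimum memory: 18 GB.

18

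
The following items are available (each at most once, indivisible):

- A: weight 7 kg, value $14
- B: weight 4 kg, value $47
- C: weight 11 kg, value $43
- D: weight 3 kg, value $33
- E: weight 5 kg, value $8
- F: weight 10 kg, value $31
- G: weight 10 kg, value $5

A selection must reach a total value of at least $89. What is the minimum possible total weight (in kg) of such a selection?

Subsets with value ≥ 89, sorted by total weight:
- A+B+D: weight 14, value 94
- B+C: weight 15, value 90
- B+D+F: weight 17, value 111
Minimum weight: 14 kg.

14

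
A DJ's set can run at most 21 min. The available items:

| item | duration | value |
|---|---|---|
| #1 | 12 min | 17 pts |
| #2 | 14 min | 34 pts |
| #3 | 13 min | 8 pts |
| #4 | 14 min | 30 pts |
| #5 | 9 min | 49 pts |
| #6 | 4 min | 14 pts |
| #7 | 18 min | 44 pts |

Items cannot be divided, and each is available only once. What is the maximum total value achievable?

Check high-value combinations within 21 min:
- #1+#5: duration 12+9=21, value 17+49=66
- #5+#6: duration 9+4=13, value 49+14=63
- #5: duration 9, value 49
- #2+#6: duration 14+4=18, value 34+14=48
- #4+#6: duration 14+4=18, value 30+14=44
Best: 66 pts.

66 pts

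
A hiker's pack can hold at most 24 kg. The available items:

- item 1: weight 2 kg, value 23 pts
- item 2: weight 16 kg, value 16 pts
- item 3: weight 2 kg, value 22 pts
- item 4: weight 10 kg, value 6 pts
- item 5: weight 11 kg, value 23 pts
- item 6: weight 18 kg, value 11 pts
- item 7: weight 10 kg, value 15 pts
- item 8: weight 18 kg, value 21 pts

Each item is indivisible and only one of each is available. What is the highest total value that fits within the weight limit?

Check high-value combinations within 24 kg:
- item 1+item 3+item 5: weight 2+2+11=15, value 23+22+23=68
- item 1+item 3+item 8: weight 2+2+18=22, value 23+22+21=66
- item 1+item 3+item 4+item 7: weight 2+2+10+10=24, value 23+22+6+15=66
Best: 68 pts.

68 pts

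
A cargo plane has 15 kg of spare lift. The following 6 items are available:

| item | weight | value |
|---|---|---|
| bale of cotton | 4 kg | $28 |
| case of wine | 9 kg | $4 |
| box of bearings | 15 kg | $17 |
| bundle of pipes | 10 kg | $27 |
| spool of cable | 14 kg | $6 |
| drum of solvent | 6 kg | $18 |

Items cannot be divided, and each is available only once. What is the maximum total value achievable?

This is a 0/1 knapsack; check combinations near the capacity.
- bale of cotton+bundle of pipes: weight 4+10=14, value 28+27=55
- bale of cotton+drum of solvent: weight 4+6=10, value 28+18=46
- bale of cotton+case of wine: weight 4+9=13, value 28+4=32
- bale of cotton: weight 4, value 28
- bundle of pipes: weight 10, value 27
Best: $55.

$55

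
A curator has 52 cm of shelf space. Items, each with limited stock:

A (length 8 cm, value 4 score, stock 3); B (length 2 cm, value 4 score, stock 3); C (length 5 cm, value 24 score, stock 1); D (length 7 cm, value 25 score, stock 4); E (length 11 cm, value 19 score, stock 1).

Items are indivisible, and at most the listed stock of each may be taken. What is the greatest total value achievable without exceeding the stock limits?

Best selections within length 52 and stock limits:
- 3×B + 1×C + 4×D + 1×E: length 50, value 155
- 2×B + 1×C + 4×D + 1×E: length 48, value 151
Best: 155 score.

155 score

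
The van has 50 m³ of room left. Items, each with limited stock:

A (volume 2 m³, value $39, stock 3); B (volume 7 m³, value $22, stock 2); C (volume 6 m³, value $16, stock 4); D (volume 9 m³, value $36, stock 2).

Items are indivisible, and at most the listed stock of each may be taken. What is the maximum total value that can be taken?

Best selections within volume 50 and stock limits:
- 3×A + 2×B + 2×C + 2×D: volume 50, value 265
- 3×A + 1×B + 3×C + 2×D: volume 49, value 259
- 3×A + 4×C + 2×D: volume 48, value 253
- 3×A + 2×B + 1×C + 2×D: volume 44, value 249
Best: $265.

$265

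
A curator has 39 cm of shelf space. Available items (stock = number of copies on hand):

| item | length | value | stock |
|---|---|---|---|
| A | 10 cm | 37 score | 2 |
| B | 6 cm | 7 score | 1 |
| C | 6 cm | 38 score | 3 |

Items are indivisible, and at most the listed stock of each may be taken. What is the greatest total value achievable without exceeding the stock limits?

Top feasible selections:
- 2×A + 3×C: length 38, value 188
- 1×A + 1×B + 3×C: length 34, value 158
- 2×A + 1×B + 2×C: length 38, value 157
Best: 188 score.

188 score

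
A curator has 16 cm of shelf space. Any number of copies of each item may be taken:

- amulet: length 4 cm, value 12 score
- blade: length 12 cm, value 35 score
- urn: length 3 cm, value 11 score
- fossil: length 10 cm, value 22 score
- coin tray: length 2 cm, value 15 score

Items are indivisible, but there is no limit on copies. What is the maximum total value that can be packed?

120 score

Best value-per-unit is coin tray at 15/2, and filling with it alone uses length 8×2=16. No mix of the others beats 8×15 = 120.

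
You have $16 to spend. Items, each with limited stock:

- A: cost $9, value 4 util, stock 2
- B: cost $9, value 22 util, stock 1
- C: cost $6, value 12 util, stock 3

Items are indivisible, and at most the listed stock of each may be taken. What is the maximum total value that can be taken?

Top feasible selections:
- 1×B + 1×C: cost 15, value 34
- 2×C: cost 12, value 24
- 1×B: cost 9, value 22
Best: 34 util.

34 util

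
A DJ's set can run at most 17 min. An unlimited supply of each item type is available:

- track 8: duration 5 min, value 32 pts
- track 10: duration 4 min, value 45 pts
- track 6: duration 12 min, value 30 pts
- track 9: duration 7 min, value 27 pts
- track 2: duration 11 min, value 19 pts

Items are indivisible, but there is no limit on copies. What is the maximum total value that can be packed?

180 pts

Best value-per-unit is track 10 at 45/4, and filling with it alone uses duration 4×4=16. No mix of the others beats 4×45 = 180.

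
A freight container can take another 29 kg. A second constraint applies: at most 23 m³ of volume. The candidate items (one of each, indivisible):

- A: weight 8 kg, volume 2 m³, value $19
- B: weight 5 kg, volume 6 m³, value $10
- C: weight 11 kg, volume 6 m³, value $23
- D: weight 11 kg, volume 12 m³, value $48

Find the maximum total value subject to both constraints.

$77

Feasible sets respecting both limits:
- A+B+D: weight 24, volume 20, value 77
- C+D: weight 22, volume 18, value 71
- A+D: weight 19, volume 14, value 67
- B+D: weight 16, volume 18, value 58
Best: $77.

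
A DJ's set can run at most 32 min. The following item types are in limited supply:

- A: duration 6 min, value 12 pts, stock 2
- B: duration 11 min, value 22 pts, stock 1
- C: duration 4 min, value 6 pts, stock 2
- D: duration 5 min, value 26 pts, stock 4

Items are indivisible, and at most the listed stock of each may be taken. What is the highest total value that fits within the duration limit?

128 pts

Best selections within duration 32 and stock limits:
- 2×A + 4×D: duration 32, value 128
- 1×B + 4×D: duration 31, value 126
Best: 128 pts.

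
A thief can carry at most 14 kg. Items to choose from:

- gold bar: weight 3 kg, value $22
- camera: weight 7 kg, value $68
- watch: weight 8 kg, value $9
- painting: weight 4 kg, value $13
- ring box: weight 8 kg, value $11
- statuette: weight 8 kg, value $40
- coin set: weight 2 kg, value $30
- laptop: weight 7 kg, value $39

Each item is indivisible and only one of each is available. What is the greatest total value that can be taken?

$120

This is a 0/1 knapsack; check combinations near the capacity.
- gold bar+camera+coin set: weight 3+7+2=12, value 22+68+30=120
- camera+painting+coin set: weight 7+4+2=13, value 68+13+30=111
- camera+laptop: weight 7+7=14, value 68+39=107
- gold bar+camera+painting: weight 3+7+4=14, value 22+68+13=103
- camera+coin set: weight 7+2=9, value 68+30=98
Best: $120.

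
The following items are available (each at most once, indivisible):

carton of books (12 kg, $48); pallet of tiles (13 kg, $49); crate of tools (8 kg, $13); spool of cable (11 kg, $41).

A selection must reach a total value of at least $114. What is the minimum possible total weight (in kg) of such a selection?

Subsets with value ≥ 114, sorted by total weight:
- carton of books+pallet of tiles+spool of cable: weight 36, value 138
- carton of books+pallet of tiles+crate of tools+spool of cable: weight 44, value 151
Minimum weight: 36 kg.

36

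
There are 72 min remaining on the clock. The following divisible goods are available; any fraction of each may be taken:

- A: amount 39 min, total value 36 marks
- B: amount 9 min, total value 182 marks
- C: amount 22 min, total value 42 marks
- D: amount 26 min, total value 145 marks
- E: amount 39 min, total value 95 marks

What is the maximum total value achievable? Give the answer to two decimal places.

417.13

Take in order of value per unit:
- B (182/9 per unit): all 9 → value 182, running total 182.00
- D (145/26 per unit): all 26 → value 145, running total 327.00
- E (95/39 per unit): 37 of 39 → value 37×95/39 = 90.1282, running total 417.13
Total 417.13.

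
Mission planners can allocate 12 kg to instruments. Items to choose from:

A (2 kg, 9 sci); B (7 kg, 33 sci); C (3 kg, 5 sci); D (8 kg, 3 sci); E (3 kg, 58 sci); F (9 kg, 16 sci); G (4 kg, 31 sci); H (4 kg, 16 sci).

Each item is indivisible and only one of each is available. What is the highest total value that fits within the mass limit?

105 sci

Check high-value combinations within 12 kg:
- E+G+H: mass 3+4+4=11, value 58+31+16=105
- A+C+E+G: mass 2+3+3+4=12, value 9+5+58+31=103
- A+B+E: mass 2+7+3=12, value 9+33+58=100
- A+E+G: mass 2+3+4=9, value 9+58+31=98
- C+E+G: mass 3+3+4=10, value 5+58+31=94
Best: 105 sci.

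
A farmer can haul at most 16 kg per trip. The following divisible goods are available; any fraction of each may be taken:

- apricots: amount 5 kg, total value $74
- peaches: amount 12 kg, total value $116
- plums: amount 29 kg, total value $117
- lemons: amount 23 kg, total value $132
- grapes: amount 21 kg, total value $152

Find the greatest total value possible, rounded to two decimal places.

Take in order of value per unit:
- apricots (74/5 per unit): all 5 → value 74, running total 74.00
- peaches (116/12 per unit): 11 of 12 → value 11×116/12 = 106.3333, running total 180.33
Total 180.33.

180.33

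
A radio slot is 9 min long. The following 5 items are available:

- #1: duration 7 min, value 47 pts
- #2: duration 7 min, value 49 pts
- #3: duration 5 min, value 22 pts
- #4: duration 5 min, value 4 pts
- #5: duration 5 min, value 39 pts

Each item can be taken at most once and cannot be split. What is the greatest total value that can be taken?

Check high-value combinations within 9 min:
- #2: duration 7, value 49
- #1: duration 7, value 47
- #5: duration 5, value 39
- #3: duration 5, value 22
- #4: duration 5, value 4
Best: 49 pts.

49 pts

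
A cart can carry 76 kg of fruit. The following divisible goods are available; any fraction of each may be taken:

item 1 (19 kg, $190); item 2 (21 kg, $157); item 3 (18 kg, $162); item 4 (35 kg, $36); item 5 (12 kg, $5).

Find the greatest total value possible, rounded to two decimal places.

527.51

Take in order of value per unit:
- item 1 (190/19 per unit): all 19 → value 190, running total 190.00
- item 3 (162/18 per unit): all 18 → value 162, running total 352.00
- item 2 (157/21 per unit): all 21 → value 157, running total 509.00
- item 4 (36/35 per unit): 18 of 35 → value 18×36/35 = 18.5143, running total 527.51
Total 527.51.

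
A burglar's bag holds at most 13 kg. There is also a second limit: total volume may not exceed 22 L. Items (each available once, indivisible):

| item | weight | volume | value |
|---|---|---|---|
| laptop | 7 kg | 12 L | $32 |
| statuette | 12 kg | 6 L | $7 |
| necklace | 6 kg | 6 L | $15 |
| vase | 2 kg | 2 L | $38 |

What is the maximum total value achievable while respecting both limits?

Feasible sets respecting both limits:
- laptop+vase: weight 9, volume 14, value 70
- necklace+vase: weight 8, volume 8, value 53
- laptop+necklace: weight 13, volume 18, value 47
Best: $70.

$70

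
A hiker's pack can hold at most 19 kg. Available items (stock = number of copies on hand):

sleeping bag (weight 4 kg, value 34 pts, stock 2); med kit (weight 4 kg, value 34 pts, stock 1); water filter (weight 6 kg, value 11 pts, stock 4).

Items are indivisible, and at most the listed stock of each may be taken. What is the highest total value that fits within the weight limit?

Top feasible selections:
- 2×sleeping bag + 1×med kit + 1×water filter: weight 18, value 113
- 2×sleeping bag + 1×med kit: weight 12, value 102
- 1×sleeping bag + 1×med kit + 1×water filter: weight 14, value 79
Best: 113 pts.

113 pts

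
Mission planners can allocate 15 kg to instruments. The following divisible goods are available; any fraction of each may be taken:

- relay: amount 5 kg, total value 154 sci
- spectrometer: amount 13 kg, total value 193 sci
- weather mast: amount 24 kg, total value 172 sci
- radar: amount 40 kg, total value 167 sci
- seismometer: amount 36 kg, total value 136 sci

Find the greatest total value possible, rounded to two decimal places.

302.46

Take in order of value per unit:
- relay (154/5 per unit): all 5 → value 154, running total 154.00
- spectrometer (193/13 per unit): 10 of 13 → value 10×193/13 = 148.4615, running total 302.46
Total 302.46.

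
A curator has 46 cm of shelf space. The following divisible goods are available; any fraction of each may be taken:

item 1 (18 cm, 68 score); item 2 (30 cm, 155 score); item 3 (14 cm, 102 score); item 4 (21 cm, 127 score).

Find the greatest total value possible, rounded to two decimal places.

285.83

Take in order of value per unit:
- item 3 (102/14 per unit): all 14 → value 102, running total 102.00
- item 4 (127/21 per unit): all 21 → value 127, running total 229.00
- item 2 (155/30 per unit): 11 of 30 → value 11×155/30 = 56.8333, running total 285.83
Total 285.83.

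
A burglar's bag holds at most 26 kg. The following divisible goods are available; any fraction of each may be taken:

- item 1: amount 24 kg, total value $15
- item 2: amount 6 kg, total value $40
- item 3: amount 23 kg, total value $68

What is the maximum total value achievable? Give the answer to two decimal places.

99.13

Take in order of value per unit:
- item 2 (40/6 per unit): all 6 → value 40, running total 40.00
- item 3 (68/23 per unit): 20 of 23 → value 20×68/23 = 59.1304, running total 99.13
Total 99.13.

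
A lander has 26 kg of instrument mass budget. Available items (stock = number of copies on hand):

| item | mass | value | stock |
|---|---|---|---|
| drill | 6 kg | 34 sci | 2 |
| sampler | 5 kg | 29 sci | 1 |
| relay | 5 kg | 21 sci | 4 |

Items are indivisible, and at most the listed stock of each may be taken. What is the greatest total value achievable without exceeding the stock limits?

126 sci

Best selections within mass 26 and stock limits:
- 1×drill + 1×sampler + 3×relay: mass 26, value 126
- 2×drill + 1×sampler + 1×relay: mass 22, value 118
Best: 126 sci.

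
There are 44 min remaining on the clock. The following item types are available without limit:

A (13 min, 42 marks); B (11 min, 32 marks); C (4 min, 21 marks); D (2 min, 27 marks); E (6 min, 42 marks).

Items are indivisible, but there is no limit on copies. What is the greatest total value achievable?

594 marks

Best value-per-unit is D at 27/2, and filling with it alone uses time 22×2=44. No mix of the others beats 22×27 = 594.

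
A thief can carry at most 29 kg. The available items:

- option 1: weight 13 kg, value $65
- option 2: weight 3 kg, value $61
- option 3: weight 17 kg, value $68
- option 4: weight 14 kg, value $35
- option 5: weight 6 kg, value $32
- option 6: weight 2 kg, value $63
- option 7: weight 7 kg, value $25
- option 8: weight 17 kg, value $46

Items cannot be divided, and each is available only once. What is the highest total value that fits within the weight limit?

Check high-value combinations within 29 kg:
- option 2+option 3+option 5+option 6: weight 3+17+6+2=28, value 61+68+32+63=224
- option 1+option 2+option 5+option 6: weight 13+3+6+2=24, value 65+61+32+63=221
- option 2+option 3+option 6+option 7: weight 3+17+2+7=29, value 61+68+63+25=217
Best: $224.

$224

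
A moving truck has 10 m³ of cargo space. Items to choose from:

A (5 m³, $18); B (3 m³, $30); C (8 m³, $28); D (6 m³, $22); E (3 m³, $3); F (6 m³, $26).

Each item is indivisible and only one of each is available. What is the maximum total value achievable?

Check high-value combinations within 10 m³:
- B+F: volume 3+6=9, value 30+26=56
- B+D: volume 3+6=9, value 30+22=52
- A+B: volume 5+3=8, value 18+30=48
- B+E: volume 3+3=6, value 30+3=33
- B: volume 3, value 30
Best: $56.

$56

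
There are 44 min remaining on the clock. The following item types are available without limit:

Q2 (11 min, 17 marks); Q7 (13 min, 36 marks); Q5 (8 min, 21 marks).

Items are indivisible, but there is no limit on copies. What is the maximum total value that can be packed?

114 marks

Best value-per-unit is Q7 at 36/13; filling with it alone gives 3×36 = 108.
Optimal mix: 2×Q7 + 2×Q5 → time 42, value 114.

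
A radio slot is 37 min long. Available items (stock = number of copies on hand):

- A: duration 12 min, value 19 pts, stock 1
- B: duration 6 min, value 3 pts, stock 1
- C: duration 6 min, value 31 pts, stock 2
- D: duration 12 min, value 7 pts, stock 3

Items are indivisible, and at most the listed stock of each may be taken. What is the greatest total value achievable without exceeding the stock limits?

Top feasible selections:
- 1×A + 2×C + 1×D: duration 36, value 88
- 1×A + 1×B + 2×C: duration 30, value 84
- 1×A + 2×C: duration 24, value 81
Best: 88 pts.

88 pts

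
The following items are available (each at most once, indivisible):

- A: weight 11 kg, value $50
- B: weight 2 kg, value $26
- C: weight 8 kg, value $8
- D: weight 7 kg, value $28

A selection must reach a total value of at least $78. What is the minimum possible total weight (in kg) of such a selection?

Subsets with value ≥ 78, sorted by total weight:
- A+D: weight 18, value 78
- A+B+D: weight 20, value 104
- A+B+C: weight 21, value 84
Minimum weight: 18 kg.

18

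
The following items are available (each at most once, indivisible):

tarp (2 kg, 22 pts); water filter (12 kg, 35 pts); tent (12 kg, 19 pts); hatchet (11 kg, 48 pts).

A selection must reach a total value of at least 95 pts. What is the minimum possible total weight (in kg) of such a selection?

Subsets with value ≥ 95, sorted by total weight:
- tarp+water filter+hatchet: weight 25, value 105
- water filter+tent+hatchet: weight 35, value 102
Minimum weight: 25 kg.

25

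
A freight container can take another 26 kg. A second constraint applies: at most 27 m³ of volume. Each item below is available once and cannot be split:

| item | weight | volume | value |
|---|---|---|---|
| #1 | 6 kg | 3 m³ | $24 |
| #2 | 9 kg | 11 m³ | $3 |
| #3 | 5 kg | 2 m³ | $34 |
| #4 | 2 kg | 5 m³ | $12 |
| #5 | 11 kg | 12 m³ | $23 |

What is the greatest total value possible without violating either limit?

$93

Feasible sets respecting both limits:
- #1+#3+#4+#5: weight 24, volume 22, value 93
- #1+#3+#5: weight 22, volume 17, value 81
- #1+#2+#3+#4: weight 22, volume 21, value 73
Best: $93.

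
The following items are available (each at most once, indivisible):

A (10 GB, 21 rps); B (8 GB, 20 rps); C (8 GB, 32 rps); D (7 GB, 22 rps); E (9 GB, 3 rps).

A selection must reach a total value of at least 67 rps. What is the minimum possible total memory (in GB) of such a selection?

23

Subsets with value ≥ 67, sorted by total memory:
- B+C+D: memory 23, value 74
- A+C+D: memory 25, value 75
Minimum memory: 23 GB.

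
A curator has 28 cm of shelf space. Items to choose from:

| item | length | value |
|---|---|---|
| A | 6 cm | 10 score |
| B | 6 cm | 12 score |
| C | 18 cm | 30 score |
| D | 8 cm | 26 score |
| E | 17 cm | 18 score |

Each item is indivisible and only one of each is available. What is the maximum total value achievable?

56 score

Check high-value combinations within 28 cm:
- C+D: length 18+8=26, value 30+26=56
- A+B+D: length 6+6+8=20, value 10+12+26=48
- D+E: length 8+17=25, value 26+18=44
- B+C: length 6+18=24, value 12+30=42
- A+C: length 6+18=24, value 10+30=40
Best: 56 score.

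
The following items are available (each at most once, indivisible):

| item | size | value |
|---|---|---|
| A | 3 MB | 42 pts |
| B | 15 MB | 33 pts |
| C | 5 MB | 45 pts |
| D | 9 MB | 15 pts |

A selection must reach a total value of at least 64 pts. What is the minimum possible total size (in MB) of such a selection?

Subsets with value ≥ 64, sorted by total size:
- A+C: size 8, value 87
- A+C+D: size 17, value 102
Minimum size: 8 MB.

8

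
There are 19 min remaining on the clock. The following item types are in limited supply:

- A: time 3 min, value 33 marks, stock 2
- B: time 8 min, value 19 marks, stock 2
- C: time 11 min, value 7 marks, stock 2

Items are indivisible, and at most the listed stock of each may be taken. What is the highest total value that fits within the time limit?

85 marks

Best selections within time 19 and stock limits:
- 2×A + 1×B: time 14, value 85
- 2×A + 1×C: time 17, value 73
Best: 85 marks.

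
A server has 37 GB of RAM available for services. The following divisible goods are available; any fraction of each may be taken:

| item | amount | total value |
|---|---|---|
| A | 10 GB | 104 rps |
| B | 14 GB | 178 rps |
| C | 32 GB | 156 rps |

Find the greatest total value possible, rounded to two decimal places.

345.38

Take in order of value per unit:
- B (178/14 per unit): all 14 → value 178, running total 178.00
- A (104/10 per unit): all 10 → value 104, running total 282.00
- C (156/32 per unit): 13 of 32 → value 13×156/32 = 63.3750, running total 345.38
Total 345.38.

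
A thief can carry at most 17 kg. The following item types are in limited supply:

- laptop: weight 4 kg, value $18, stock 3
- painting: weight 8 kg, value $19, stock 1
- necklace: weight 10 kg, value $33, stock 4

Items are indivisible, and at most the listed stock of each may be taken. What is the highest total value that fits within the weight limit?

Top feasible selections:
- 2×laptop + 1×painting: weight 16, value 55
- 3×laptop: weight 12, value 54
- 1×laptop + 1×necklace: weight 14, value 51
- 1×laptop + 1×painting: weight 12, value 37
Best: $55.

$55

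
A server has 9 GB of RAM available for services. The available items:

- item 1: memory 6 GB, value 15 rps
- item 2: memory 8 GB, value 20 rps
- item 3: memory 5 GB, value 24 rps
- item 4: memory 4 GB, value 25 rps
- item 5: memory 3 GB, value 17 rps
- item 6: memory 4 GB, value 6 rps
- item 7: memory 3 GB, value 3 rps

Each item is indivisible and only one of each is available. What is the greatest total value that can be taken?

Check high-value combinations within 9 GB:
- item 3+item 4: memory 5+4=9, value 24+25=49
- item 4+item 5: memory 4+3=7, value 25+17=42
- item 3+item 5: memory 5+3=8, value 24+17=41
- item 1+item 5: memory 6+3=9, value 15+17=32
Best: 49 rps.

49 rps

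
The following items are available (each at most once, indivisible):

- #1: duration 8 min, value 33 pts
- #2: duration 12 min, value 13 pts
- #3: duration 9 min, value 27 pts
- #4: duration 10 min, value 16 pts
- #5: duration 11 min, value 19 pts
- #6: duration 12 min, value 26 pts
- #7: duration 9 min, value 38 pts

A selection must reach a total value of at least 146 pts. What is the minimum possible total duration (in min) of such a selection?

Subsets with value ≥ 146, sorted by total duration:
- #1+#3+#4+#5+#6+#7: duration 59, value 159
- #1+#2+#3+#4+#5+#7: duration 59, value 146
Minimum duration: 59 min.

59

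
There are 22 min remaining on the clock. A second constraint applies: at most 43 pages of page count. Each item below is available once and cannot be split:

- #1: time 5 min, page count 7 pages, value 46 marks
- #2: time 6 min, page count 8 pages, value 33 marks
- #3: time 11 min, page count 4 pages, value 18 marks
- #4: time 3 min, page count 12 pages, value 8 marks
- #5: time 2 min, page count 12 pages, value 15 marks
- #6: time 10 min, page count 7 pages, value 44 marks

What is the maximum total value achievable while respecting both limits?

123 marks

Feasible sets respecting both limits:
- #1+#2+#6: time 21, page count 22, value 123
- #1+#4+#5+#6: time 20, page count 38, value 113
- #1+#5+#6: time 17, page count 26, value 105
Best: 123 marks.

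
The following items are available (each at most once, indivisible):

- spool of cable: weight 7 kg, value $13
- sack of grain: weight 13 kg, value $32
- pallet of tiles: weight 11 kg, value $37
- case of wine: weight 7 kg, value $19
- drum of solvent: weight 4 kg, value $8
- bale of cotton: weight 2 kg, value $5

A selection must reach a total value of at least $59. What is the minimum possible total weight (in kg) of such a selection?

20

Subsets with value ≥ 59, sorted by total weight:
- pallet of tiles+case of wine+bale of cotton: weight 20, value 61
- pallet of tiles+case of wine+drum of solvent: weight 22, value 64
Minimum weight: 20 kg.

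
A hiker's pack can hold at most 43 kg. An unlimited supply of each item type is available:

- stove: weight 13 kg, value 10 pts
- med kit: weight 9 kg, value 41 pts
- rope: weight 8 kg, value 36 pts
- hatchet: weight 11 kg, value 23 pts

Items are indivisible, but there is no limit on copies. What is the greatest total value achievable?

195 pts

Best value-per-unit is med kit at 41/9; filling with it alone gives 4×41 = 164.
Optimal mix: 3×med kit + 2×rope → weight 43, value 195.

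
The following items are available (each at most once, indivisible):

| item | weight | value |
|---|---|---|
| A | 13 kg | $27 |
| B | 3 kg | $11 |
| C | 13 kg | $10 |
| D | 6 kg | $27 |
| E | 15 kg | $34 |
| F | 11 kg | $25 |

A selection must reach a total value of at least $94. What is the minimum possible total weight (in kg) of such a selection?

35

Subsets with value ≥ 94, sorted by total weight:
- B+D+E+F: weight 35, value 97
- A+B+D+E: weight 37, value 99
- A+B+E+F: weight 42, value 97
- A+D+E+F: weight 45, value 113
Minimum weight: 35 kg.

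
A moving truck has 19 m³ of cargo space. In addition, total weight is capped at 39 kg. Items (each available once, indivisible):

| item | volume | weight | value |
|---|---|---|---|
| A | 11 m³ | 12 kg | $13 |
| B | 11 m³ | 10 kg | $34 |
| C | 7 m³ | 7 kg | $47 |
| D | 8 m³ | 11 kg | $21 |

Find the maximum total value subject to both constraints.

Feasible sets respecting both limits:
- B+C: volume 18, weight 17, value 81
- C+D: volume 15, weight 18, value 68
- A+C: volume 18, weight 19, value 60
Best: $81.

$81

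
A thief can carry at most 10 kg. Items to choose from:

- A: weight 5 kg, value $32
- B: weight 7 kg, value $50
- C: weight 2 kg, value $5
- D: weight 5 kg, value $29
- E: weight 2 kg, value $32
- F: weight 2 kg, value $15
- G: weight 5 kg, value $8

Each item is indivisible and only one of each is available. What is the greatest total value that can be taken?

$82

Check high-value combinations within 10 kg:
- B+E: weight 7+2=9, value 50+32=82
- A+E+F: weight 5+2+2=9, value 32+32+15=79
- D+E+F: weight 5+2+2=9, value 29+32+15=76
Best: $82.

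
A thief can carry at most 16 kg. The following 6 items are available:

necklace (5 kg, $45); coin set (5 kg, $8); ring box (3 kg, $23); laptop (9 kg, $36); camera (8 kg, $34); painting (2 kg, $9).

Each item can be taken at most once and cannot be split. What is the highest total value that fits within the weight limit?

$102

Check high-value combinations within 16 kg:
- necklace+ring box+camera: weight 5+3+8=16, value 45+23+34=102
- necklace+laptop+painting: weight 5+9+2=16, value 45+36+9=90
- necklace+camera+painting: weight 5+8+2=15, value 45+34+9=88
- necklace+coin set+ring box+painting: weight 5+5+3+2=15, value 45+8+23+9=85
Best: $102.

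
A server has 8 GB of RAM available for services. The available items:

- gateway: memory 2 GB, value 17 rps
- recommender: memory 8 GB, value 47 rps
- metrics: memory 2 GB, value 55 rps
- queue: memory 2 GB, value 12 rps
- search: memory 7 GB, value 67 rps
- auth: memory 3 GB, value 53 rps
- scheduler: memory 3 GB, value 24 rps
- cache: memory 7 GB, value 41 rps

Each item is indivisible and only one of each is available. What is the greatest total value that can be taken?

132 rps

Check high-value combinations within 8 GB:
- metrics+auth+scheduler: memory 2+3+3=8, value 55+53+24=132
- gateway+metrics+auth: memory 2+2+3=7, value 17+55+53=125
- metrics+queue+auth: memory 2+2+3=7, value 55+12+53=120
- metrics+auth: memory 2+3=5, value 55+53=108
Best: 132 rps.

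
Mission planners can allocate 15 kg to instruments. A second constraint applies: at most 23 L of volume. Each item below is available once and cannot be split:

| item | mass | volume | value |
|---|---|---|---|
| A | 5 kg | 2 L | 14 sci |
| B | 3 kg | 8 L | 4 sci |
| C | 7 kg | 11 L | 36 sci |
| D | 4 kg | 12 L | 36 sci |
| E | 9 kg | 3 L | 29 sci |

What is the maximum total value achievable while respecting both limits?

Feasible sets respecting both limits:
- C+D: mass 11, volume 23, value 72
- D+E: mass 13, volume 15, value 65
- A+B+C: mass 15, volume 21, value 54
Best: 72 sci.

72 sci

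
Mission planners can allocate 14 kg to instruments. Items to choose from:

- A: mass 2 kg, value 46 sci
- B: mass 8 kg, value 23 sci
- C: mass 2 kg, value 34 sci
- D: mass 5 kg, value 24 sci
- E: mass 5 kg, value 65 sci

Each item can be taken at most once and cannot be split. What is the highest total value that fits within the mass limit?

This is a 0/1 knapsack; check combinations near the capacity.
- A+C+D+E: mass 2+2+5+5=14, value 46+34+24+65=169
- A+C+E: mass 2+2+5=9, value 46+34+65=145
- A+D+E: mass 2+5+5=12, value 46+24+65=135
- C+D+E: mass 2+5+5=12, value 34+24+65=123
- A+E: mass 2+5=7, value 46+65=111
Best: 169 sci.

169 sci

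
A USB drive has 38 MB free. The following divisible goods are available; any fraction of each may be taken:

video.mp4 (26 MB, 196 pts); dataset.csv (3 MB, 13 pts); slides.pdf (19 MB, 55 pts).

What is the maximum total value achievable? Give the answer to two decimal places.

Take in order of value per unit:
- video.mp4 (196/26 per unit): all 26 → value 196, running total 196.00
- dataset.csv (13/3 per unit): all 3 → value 13, running total 209.00
- slides.pdf (55/19 per unit): 9 of 19 → value 9×55/19 = 26.0526, running total 235.05
Total 235.05.

235.05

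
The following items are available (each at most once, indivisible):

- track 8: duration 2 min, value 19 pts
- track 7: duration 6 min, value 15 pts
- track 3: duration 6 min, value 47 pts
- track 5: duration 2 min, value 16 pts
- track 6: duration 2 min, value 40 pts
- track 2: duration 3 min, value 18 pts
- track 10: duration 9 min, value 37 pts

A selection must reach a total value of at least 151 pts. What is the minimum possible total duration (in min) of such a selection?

21

Subsets with value ≥ 151, sorted by total duration:
- track 8+track 3+track 5+track 6+track 10: duration 21, value 159
- track 8+track 7+track 3+track 5+track 6+track 2: duration 21, value 155
- track 8+track 3+track 6+track 2+track 10: duration 22, value 161
Minimum duration: 21 min.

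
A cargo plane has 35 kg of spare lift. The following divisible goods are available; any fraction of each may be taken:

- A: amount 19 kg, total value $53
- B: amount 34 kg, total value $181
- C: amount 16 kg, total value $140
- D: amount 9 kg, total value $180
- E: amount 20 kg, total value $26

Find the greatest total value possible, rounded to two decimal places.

Take in order of value per unit:
- D (180/9 per unit): all 9 → value 180, running total 180.00
- C (140/16 per unit): all 16 → value 140, running total 320.00
- B (181/34 per unit): 10 of 34 → value 10×181/34 = 53.2353, running total 373.24
Total 373.24.

373.24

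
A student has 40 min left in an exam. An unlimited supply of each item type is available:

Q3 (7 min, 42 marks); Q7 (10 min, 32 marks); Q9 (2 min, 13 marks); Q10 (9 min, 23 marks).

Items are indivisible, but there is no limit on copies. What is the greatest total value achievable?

Best value-per-unit is Q9 at 13/2, and filling with it alone uses time 20×2=40. No mix of the others beats 20×13 = 260.

260 marks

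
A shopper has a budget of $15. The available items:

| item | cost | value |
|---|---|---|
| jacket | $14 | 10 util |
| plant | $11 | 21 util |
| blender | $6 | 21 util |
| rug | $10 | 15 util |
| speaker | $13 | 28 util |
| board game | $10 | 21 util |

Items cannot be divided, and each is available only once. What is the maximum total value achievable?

Check high-value combinations within $15:
- speaker: cost 13, value 28
- blender: cost 6, value 21
- board game: cost 10, value 21
Best: 28 util.

28 util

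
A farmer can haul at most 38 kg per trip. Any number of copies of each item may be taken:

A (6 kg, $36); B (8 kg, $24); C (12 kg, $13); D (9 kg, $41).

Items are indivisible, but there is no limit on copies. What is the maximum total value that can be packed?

$216

Best value-per-unit is A at 36/6, and filling with it alone uses weight 6×6=36. No mix of the others beats 6×36 = 216.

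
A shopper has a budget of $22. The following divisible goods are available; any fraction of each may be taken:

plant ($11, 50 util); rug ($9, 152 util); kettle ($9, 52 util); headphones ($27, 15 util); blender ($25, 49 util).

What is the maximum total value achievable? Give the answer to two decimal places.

222.18

Take in order of value per unit:
- rug (152/9 per unit): all 9 → value 152, running total 152.00
- kettle (52/9 per unit): all 9 → value 52, running total 204.00
- plant (50/11 per unit): 4 of 11 → value 4×50/11 = 18.1818, running total 222.18
Total 222.18.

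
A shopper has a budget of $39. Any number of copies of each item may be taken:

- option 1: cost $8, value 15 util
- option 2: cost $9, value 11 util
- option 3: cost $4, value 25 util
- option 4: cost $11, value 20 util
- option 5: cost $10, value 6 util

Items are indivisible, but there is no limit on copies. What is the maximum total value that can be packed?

225 util

Best value-per-unit is option 3 at 25/4, and filling with it alone uses cost 9×4=36. No mix of the others beats 9×25 = 225.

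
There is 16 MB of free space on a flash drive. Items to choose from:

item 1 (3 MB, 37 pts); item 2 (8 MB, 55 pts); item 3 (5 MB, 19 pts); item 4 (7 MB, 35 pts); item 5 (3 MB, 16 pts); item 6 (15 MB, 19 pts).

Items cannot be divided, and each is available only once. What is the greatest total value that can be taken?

111 pts

Check high-value combinations within 16 MB:
- item 1+item 2+item 3: size 3+8+5=16, value 37+55+19=111
- item 1+item 2+item 5: size 3+8+3=14, value 37+55+16=108
- item 1+item 2: size 3+8=11, value 37+55=92
- item 1+item 3+item 4: size 3+5+7=15, value 37+19+35=91
- item 2+item 4: size 8+7=15, value 55+35=90
Best: 111 pts.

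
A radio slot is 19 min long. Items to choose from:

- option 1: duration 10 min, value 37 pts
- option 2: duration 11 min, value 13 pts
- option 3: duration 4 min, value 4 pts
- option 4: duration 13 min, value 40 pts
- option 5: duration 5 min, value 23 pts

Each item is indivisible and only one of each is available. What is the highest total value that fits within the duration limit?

Check high-value combinations within 19 min:
- option 1+option 3+option 5: duration 10+4+5=19, value 37+4+23=64
- option 4+option 5: duration 13+5=18, value 40+23=63
- option 1+option 5: duration 10+5=15, value 37+23=60
- option 3+option 4: duration 4+13=17, value 4+40=44
- option 1+option 3: duration 10+4=14, value 37+4=41
Best: 64 pts.

64 pts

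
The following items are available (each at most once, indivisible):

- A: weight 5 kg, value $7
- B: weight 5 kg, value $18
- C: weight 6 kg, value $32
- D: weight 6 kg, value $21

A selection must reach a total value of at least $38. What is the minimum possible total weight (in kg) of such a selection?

11

Subsets with value ≥ 38, sorted by total weight:
- B+C: weight 11, value 50
- A+C: weight 11, value 39
Minimum weight: 11 kg.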